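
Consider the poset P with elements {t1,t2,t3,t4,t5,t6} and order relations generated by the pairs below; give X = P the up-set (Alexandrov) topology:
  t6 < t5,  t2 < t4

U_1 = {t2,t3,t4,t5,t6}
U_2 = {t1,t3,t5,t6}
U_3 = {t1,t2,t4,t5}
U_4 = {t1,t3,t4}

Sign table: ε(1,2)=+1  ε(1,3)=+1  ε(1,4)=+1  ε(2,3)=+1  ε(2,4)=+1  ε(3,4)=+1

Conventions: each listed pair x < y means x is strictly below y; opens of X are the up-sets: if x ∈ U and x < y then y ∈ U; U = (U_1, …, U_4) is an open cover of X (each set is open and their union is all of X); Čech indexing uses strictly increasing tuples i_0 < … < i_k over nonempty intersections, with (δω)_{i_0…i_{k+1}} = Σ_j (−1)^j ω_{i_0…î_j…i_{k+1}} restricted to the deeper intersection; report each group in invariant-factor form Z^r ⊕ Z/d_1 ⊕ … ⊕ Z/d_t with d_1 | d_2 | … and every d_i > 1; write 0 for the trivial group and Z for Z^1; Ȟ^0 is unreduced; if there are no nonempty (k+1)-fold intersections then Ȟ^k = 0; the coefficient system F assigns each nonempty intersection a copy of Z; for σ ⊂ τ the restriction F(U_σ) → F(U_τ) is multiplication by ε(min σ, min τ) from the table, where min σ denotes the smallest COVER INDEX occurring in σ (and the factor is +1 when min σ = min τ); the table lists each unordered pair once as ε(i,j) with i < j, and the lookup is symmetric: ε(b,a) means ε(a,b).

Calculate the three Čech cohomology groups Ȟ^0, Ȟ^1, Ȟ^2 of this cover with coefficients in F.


intersection data:
  U12={t3,t5,t6} U13={t2,t4,t5} U14={t3,t4} U23={t1,t5} U24={t1,t3} U34={t1,t4}
  U123={t5} U124={t3} U134={t4} U234={t1}
C dims 4,6,4; δ0: rk 3, SNF 1^3; δ1: rk 3, SNF 1^3
Ȟ^0 = (4 − 3) − 0 = 1, so Ȟ^0 ≅ Z
Ȟ^1 = (6 − 3) − 3 = 0, so Ȟ^1 ≅ 0
Ȟ^2 = (4 − 0) − 3 = 1, so Ȟ^2 ≅ Z

Ȟ^0 ≅ Z,  Ȟ^1 ≅ 0,  Ȟ^2 ≅ Z


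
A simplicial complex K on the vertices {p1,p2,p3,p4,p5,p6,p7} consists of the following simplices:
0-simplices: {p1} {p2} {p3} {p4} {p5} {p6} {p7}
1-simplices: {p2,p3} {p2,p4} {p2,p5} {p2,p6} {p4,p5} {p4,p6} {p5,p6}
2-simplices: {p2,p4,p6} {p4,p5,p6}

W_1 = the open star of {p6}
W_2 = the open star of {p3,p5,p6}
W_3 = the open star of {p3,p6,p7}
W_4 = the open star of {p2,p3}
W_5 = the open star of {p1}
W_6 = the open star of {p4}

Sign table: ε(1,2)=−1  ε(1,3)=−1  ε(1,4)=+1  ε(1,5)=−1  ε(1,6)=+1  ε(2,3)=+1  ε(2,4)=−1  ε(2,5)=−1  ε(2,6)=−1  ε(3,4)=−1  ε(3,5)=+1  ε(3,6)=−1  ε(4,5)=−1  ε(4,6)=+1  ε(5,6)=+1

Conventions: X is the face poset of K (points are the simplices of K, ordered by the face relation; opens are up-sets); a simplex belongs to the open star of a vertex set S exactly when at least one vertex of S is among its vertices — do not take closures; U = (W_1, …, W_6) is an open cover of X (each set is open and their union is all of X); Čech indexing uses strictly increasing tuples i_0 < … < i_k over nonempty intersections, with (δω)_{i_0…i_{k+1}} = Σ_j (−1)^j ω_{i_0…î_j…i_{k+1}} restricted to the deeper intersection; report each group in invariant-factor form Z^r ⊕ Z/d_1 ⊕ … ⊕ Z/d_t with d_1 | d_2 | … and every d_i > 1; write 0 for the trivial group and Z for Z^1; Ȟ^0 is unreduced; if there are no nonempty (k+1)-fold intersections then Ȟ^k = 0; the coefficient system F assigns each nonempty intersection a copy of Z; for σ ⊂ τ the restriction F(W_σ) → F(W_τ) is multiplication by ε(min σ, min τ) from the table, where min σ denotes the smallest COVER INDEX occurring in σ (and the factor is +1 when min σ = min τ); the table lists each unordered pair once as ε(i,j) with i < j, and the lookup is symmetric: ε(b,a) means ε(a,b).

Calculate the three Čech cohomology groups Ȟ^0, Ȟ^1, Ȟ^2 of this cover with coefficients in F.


cover nerve:
  W1={{p6},{p2,p6},{p4,p6},{p5,p6},{p2,p4,p6},{p4,p5,p6}} W2={{p3},{p5},{p6},{p2,p3},{p2,p5},{p2,p6},{p4,p5},{p4,p6},{p5,p6},{p2,p4,p6},{p4,p5,p6}} W3={{p3},{p6},{p7},{p2,p3},{p2,p6},{p4,p6},{p5,p6},{p2,p4,p6},{p4,p5,p6}} W4={{p2},{p3},{p2,p3},{p2,p4},{p2,p5},{p2,p6},{p2,p4,p6}} W5={{p1}} W6={{p4},{p2,p4},{p4,p5},{p4,p6},{p2,p4,p6},{p4,p5,p6}}
  W12={{p6},{p2,p6},{p4,p6},{p5,p6},{p2,p4,p6},{p4,p5,p6}} W13={{p6},{p2,p6},{p4,p6},{p5,p6},{p2,p4,p6},{p4,p5,p6}} W14={{p2,p6},{p2,p4,p6}} W16={{p4,p6},{p2,p4,p6},{p4,p5,p6}} W23={{p3},{p6},{p2,p3},{p2,p6},{p4,p6},{p5,p6},{p2,p4,p6},{p4,p5,p6}} W24={{p3},{p2,p3},{p2,p5},{p2,p6},{p2,p4,p6}} W26={{p4,p5},{p4,p6},{p2,p4,p6},{p4,p5,p6}} W34={{p3},{p2,p3},{p2,p6},{p2,p4,p6}} W36={{p4,p6},{p2,p4,p6},{p4,p5,p6}} W46={{p2,p4},{p2,p4,p6}}
  W123={{p6},{p2,p6},{p4,p6},{p5,p6},{p2,p4,p6},{p4,p5,p6}} W124={{p2,p6},{p2,p4,p6}} W126={{p4,p6},{p2,p4,p6},{p4,p5,p6}} W134={{p2,p6},{p2,p4,p6}} W136={{p4,p6},{p2,p4,p6},{p4,p5,p6}} W146={{p2,p4,p6}} W234={{p3},{p2,p3},{p2,p6},{p2,p4,p6}} W236={{p4,p6},{p2,p4,p6},{p4,p5,p6}} W246={{p2,p4,p6}} W346={{p2,p4,p6}}
  W1234={{p2,p6},{p2,p4,p6}} W1236={{p4,p6},{p2,p4,p6},{p4,p5,p6}} W1246={{p2,p4,p6}} W1346={{p2,p4,p6}} W2346={{p2,p4,p6}}
  W12346={{p2,p4,p6}}
C dims 6,10,10,5; δ0: rk 4, SNF 1^4; δ1: rk 6, SNF 1^6; δ2: rk 4, SNF 1^4
Ȟ^0: (6−4)−0=2 ⇒ Z^2
Ȟ^1: (10−6)−4=0 ⇒ 0
Ȟ^2: (10−4)−6=0 ⇒ 0

Ȟ^0 = Z^2,  Ȟ^1 = 0,  Ȟ^2 = 0


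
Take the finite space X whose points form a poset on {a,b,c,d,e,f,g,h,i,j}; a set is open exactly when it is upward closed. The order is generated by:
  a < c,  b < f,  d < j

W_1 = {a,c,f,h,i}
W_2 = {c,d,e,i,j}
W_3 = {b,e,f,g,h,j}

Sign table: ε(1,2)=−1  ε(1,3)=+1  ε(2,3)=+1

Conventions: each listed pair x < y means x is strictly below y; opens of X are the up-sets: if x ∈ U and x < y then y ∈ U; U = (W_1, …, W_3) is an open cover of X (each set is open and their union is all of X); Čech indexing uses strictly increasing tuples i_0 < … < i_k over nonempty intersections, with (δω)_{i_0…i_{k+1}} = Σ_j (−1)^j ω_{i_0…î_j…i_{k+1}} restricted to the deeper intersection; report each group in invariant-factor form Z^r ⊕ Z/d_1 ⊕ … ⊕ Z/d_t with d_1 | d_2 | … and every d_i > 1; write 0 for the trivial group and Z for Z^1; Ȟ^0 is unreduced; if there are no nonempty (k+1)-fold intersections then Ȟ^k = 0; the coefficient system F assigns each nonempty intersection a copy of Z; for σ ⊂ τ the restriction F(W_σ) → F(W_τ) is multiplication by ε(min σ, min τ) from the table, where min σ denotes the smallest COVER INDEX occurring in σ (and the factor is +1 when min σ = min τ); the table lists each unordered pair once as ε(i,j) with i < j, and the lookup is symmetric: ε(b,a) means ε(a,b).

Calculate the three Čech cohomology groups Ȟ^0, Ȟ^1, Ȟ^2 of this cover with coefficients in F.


nerve of the cover:
  W12={c,i} W13={f,h} W23={e,j}
C dims 3,3; δ0: rk 3, SNF 1^2·2
Ȟ^0 = (3 − 3) − 0 = 0, so Ȟ^0 ≅ 0
Ȟ^1 = (3 − 0) − 3 = 0 plus torsion [2], so Ȟ^1 ≅ Z/2
Ȟ^2 = (0 − 0) − 0 = 0, so Ȟ^2 ≅ 0

Ȟ^0 = 0,  Ȟ^1 = Z/2,  Ȟ^2 = 0


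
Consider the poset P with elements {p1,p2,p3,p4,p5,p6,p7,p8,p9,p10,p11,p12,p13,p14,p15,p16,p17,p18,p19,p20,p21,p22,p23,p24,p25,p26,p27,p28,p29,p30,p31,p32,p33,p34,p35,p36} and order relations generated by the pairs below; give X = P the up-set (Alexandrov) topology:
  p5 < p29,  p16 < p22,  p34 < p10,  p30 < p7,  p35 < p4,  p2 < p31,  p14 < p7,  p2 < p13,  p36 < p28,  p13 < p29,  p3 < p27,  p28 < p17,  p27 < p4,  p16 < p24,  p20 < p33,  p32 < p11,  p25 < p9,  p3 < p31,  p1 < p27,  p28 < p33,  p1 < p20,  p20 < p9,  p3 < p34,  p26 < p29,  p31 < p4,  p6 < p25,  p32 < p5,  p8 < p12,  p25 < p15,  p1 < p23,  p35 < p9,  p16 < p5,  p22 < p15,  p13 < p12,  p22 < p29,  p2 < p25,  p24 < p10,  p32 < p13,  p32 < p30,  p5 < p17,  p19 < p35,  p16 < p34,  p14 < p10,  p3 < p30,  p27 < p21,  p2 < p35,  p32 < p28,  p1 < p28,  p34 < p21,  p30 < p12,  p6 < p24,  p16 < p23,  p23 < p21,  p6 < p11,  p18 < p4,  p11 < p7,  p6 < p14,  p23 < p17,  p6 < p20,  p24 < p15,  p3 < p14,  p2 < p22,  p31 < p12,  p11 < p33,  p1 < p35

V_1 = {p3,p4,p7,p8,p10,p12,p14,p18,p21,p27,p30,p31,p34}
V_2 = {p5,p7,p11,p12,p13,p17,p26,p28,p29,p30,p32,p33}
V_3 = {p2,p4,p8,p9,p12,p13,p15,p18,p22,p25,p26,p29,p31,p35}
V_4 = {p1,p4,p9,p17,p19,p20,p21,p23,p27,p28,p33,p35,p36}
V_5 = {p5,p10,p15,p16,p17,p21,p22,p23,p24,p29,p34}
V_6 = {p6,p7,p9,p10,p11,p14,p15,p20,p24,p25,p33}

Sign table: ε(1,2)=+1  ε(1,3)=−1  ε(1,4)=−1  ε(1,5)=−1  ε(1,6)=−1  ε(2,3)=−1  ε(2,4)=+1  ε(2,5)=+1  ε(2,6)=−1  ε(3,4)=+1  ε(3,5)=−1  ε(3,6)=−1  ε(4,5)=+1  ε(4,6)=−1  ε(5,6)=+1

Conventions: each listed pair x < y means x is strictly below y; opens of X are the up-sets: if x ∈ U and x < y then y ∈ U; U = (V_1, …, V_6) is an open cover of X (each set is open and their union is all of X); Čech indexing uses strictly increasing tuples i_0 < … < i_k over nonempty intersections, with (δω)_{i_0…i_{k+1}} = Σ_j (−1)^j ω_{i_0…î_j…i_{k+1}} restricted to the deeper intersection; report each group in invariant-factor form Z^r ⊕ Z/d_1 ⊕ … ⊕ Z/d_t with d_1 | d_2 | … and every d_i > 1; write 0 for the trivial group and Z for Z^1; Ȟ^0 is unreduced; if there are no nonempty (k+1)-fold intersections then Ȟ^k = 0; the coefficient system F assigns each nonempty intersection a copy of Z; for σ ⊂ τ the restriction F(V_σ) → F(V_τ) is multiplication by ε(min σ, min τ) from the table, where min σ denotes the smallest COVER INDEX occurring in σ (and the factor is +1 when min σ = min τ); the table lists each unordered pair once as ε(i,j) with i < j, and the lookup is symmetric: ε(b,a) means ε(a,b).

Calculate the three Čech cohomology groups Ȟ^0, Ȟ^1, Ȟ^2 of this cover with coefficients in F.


Ȟ^0 ≅ 0,  Ȟ^1 ≅ Z/2,  Ȟ^2 ≅ Z

nonempty overlaps:
  V12={p7,p12,p30} V13={p4,p8,p12,p18,p31} V14={p4,p21,p27} V15={p10,p21,p34} V16={p7,p10,p14} V23={p12,p13,p26,p29} V24={p17,p28,p33} V25={p5,p17,p29} V26={p7,p11,p33} V34={p4,p9,p35} V35={p15,p22,p29} V36={p9,p15,p25} V45={p17,p21,p23} V46={p9,p20,p33} V56={p10,p15,p24}
  V123={p12} V126={p7} V134={p4} V145={p21} V156={p10} V235={p29} V245={p17} V246={p33} V346={p9} V356={p15}
C dims 6,15,10; δ0: rk 6, SNF 1^5·2; δ1: rk 9, SNF 1^9
degree 0: 6−6−0 = 0 → Ȟ^0 ≅ 0
degree 1: 15−9−6 = 0 plus torsion [2] → Ȟ^1 ≅ Z/2
degree 2: 10−0−9 = 1 → Ȟ^2 ≅ Z


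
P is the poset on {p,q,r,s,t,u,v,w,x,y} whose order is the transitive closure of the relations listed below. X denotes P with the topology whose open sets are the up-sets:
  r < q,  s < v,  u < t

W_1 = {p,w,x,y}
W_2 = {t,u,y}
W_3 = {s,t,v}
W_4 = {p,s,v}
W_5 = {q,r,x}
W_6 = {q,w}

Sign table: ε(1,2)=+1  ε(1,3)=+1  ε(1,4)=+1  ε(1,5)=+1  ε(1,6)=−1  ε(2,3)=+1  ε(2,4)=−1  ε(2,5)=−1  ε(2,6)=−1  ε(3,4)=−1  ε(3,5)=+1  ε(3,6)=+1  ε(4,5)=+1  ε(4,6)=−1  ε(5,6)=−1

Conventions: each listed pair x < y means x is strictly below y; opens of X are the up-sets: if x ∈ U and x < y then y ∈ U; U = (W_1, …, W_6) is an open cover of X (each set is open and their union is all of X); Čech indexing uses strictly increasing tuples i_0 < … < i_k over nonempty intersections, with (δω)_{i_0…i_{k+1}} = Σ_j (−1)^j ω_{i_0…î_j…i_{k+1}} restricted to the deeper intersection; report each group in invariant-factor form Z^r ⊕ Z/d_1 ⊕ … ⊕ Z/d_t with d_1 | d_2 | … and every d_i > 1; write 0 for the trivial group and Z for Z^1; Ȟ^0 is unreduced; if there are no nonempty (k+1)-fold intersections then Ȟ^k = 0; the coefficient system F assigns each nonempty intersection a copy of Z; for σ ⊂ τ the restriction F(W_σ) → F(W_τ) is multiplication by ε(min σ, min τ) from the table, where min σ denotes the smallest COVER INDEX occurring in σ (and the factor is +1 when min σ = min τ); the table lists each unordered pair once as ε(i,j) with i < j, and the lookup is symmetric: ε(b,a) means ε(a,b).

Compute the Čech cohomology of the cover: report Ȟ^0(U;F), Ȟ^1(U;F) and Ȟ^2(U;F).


nerve simplices:
  W12={y} W14={p} W15={x} W16={w} W23={t} W34={s,v} W56={q}
C dims 6,7; δ0: rk 6, SNF 1^5·2
degree 0: 6−6−0 = 0 → Ȟ^0 ≅ 0
degree 1: 7−0−6 = 1 plus torsion [2] → Ȟ^1 ≅ Z ⊕ Z/2
degree 2: 0−0−0 = 0 → Ȟ^2 ≅ 0

Ȟ^0 = 0, Ȟ^1 = Z ⊕ Z/2 and Ȟ^2 = 0


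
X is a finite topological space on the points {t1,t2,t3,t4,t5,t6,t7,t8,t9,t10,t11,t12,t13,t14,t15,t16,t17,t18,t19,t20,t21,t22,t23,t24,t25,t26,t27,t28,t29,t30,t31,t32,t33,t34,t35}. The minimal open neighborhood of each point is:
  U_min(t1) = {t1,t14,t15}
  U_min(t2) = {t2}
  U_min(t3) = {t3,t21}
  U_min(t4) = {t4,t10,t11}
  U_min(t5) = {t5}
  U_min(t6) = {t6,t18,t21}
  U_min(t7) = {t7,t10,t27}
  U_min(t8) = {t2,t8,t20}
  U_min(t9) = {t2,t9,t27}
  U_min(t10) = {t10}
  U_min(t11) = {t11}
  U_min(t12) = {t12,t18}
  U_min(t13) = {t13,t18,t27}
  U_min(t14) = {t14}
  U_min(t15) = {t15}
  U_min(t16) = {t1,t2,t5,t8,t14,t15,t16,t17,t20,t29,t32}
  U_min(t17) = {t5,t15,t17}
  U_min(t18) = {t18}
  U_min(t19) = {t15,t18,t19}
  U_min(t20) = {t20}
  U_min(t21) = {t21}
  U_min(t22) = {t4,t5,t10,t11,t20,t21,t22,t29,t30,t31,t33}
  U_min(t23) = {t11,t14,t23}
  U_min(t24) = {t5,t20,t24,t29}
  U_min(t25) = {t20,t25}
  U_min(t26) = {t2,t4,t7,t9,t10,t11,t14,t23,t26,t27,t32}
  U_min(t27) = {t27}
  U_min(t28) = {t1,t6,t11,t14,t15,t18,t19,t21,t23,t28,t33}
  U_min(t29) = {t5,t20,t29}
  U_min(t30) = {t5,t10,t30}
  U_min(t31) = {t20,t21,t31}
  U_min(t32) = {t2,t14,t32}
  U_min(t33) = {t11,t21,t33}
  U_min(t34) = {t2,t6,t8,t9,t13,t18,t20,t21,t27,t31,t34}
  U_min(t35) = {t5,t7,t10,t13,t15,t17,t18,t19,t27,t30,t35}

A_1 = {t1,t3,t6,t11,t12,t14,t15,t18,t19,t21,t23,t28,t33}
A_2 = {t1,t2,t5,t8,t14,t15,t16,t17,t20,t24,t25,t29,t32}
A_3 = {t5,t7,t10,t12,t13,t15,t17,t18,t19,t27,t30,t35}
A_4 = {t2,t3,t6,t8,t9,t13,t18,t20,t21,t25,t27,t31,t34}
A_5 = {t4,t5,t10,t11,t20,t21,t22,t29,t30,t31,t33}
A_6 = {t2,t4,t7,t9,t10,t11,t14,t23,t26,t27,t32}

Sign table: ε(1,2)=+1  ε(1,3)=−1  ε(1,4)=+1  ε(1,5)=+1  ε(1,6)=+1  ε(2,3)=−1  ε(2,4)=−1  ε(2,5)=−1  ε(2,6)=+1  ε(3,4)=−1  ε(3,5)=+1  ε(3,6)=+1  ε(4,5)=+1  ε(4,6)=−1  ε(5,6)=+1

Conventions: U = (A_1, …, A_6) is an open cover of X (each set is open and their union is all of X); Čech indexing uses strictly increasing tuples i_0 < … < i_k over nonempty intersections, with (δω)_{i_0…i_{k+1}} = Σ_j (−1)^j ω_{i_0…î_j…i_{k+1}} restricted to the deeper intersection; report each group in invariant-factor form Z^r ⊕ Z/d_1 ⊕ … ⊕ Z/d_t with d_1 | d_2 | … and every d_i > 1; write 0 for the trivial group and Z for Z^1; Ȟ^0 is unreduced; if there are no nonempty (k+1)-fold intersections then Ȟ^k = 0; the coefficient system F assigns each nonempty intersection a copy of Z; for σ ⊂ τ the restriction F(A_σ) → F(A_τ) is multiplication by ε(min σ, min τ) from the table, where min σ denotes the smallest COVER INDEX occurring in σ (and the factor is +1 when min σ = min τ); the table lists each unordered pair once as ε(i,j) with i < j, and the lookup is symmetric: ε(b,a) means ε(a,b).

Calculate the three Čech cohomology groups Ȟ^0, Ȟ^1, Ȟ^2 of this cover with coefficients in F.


Ȟ^0 = 0,  Ȟ^1 = Z/2,  Ȟ^2 = Z

cover nerve:
  A12={t1,t14,t15} A13={t12,t15,t18,t19} A14={t3,t6,t18,t21} A15={t11,t21,t33} A16={t11,t14,t23} A23={t5,t15,t17} A24={t2,t8,t20,t25} A25={t5,t20,t29} A26={t2,t14,t32} A34={t13,t18,t27} A35={t5,t10,t30} A36={t7,t10,t27} A45={t20,t21,t31} A46={t2,t9,t27} A56={t4,t10,t11}
  A123={t15} A126={t14} A134={t18} A145={t21} A156={t11} A235={t5} A245={t20} A246={t2} A346={t27} A356={t10}
C dims 6,15,10; δ0: rk 6, SNF 1^5·2; δ1: rk 9, SNF 1^9
Ȟ^0: (6−6)−0=0 ⇒ 0
Ȟ^1: (15−9)−6=0 plus torsion [2] ⇒ Z/2
Ȟ^2: (10−0)−9=1 ⇒ Z


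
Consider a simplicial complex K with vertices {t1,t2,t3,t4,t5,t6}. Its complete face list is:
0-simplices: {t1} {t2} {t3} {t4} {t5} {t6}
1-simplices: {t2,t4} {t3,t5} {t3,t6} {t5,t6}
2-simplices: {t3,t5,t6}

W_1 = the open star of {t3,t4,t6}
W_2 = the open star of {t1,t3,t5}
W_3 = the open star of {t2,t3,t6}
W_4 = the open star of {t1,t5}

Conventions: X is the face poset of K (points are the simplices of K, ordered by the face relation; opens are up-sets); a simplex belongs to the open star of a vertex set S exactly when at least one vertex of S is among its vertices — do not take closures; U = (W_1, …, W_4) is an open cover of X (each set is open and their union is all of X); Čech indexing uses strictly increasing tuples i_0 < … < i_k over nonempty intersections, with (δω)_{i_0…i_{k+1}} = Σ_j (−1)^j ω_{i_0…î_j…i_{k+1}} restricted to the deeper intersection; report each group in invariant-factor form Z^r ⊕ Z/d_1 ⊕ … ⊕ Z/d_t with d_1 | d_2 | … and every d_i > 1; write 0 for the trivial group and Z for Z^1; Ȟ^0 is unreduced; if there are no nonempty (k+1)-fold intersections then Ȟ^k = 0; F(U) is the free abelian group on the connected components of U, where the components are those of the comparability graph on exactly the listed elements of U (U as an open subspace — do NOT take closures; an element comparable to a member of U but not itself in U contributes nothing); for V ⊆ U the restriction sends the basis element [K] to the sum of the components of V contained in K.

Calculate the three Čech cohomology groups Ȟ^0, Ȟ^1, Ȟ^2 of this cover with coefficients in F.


Ȟ^0 ≅ Z^3; Ȟ^1 ≅ 0; Ȟ^2 ≅ 0

nonempty overlaps:
  W1={{t3},{t4},{t6},{t2,t4},{t3,t5},{t3,t6},{t5,t6},{t3,t5,t6}} W2={{t1},{t3},{t5},{t3,t5},{t3,t6},{t5,t6},{t3,t5,t6}} W3={{t2},{t3},{t6},{t2,t4},{t3,t5},{t3,t6},{t5,t6},{t3,t5,t6}} W4={{t1},{t5},{t3,t5},{t5,t6},{t3,t5,t6}}
  W12={{t3},{t3,t5},{t3,t6},{t5,t6},{t3,t5,t6}} W13={{t3},{t6},{t2,t4},{t3,t5},{t3,t6},{t5,t6},{t3,t5,t6}} W14={{t3,t5},{t5,t6},{t3,t5,t6}} W23={{t3},{t3,t5},{t3,t6},{t5,t6},{t3,t5,t6}} W24={{t1},{t5},{t3,t5},{t5,t6},{t3,t5,t6}} W34={{t3,t5},{t5,t6},{t3,t5,t6}}
  W123={{t3},{t3,t5},{t3,t6},{t5,t6},{t3,t5,t6}} W124={{t3,t5},{t5,t6},{t3,t5,t6}} W134={{t3,t5},{t5,t6},{t3,t5,t6}} W234={{t3,t5},{t5,t6},{t3,t5,t6}}
  W1234={{t3,t5},{t5,t6},{t3,t5,t6}}
components per intersection:
  W1: {{t3},{t6},{t3,t5},{t3,t6},{t5,t6},{t3,t5,t6}} {{t4},{t2,t4}}
  W2: {{t1}} {{t3},{t5},{t3,t5},{t3,t6},{t5,t6},{t3,t5,t6}}
  W3: {{t2},{t2,t4}} {{t3},{t6},{t3,t5},{t3,t6},{t5,t6},{t3,t5,t6}}
  W4: {{t1}} {{t5},{t3,t5},{t5,t6},{t3,t5,t6}}
  W12: {{t3},{t3,t5},{t3,t6},{t5,t6},{t3,t5,t6}}
  W13: {{t3},{t6},{t3,t5},{t3,t6},{t5,t6},{t3,t5,t6}} {{t2,t4}}
  W14: {{t3,t5},{t5,t6},{t3,t5,t6}}
  W23: {{t3},{t3,t5},{t3,t6},{t5,t6},{t3,t5,t6}}
  W24: {{t1}} {{t5},{t3,t5},{t5,t6},{t3,t5,t6}}
  W34: {{t3,t5},{t5,t6},{t3,t5,t6}}
  W123: {{t3},{t3,t5},{t3,t6},{t5,t6},{t3,t5,t6}}
  W124: {{t3,t5},{t5,t6},{t3,t5,t6}}
  W134: {{t3,t5},{t5,t6},{t3,t5,t6}}
  W234: {{t3,t5},{t5,t6},{t3,t5,t6}}
  W1234: {{t3,t5},{t5,t6},{t3,t5,t6}}
C dims 8,8,4,1; δ0: rk 5, SNF 1^5; δ1: rk 3, SNF 1^3; δ2: rk 1, SNF 1^1
degree 0: 8−5−0 = 3 → Ȟ^0 ≅ Z^3
degree 1: 8−3−5 = 0 → Ȟ^1 ≅ 0
degree 2: 4−1−3 = 0 → Ȟ^2 ≅ 0


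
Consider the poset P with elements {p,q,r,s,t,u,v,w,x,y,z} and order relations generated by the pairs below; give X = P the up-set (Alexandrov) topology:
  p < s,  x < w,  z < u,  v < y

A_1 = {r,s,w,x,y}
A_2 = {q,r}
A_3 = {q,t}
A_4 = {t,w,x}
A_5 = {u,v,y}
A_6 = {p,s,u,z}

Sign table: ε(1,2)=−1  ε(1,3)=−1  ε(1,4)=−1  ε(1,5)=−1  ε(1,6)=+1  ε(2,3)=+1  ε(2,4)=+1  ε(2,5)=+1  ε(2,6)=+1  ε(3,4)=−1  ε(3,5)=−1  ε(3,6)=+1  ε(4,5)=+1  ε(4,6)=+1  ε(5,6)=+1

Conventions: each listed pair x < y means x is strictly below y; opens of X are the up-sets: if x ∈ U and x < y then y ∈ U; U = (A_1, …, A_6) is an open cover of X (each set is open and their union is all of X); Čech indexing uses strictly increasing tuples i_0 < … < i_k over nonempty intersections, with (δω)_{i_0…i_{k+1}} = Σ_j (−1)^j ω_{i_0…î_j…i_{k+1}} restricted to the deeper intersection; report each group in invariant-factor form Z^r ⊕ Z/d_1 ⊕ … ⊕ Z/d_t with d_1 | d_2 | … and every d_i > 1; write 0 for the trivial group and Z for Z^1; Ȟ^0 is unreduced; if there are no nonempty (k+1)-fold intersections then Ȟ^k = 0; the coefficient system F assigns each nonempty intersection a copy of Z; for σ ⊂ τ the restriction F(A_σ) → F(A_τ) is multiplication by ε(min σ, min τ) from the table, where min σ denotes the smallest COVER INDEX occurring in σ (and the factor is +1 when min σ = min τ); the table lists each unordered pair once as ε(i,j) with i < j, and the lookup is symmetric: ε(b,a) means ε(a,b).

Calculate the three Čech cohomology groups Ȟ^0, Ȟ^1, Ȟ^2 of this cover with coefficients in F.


nonempty overlaps:
  A12={r} A14={w,x} A15={y} A16={s} A23={q} A34={t} A56={u}
C dims 6,7; δ0: rk 6, SNF 1^5·2
degree 0: 6−6−0 = 0 → Ȟ^0 ≅ 0
degree 1: 7−0−6 = 1 plus torsion [2] → Ȟ^1 ≅ Z ⊕ Z/2
degree 2: 0−0−0 = 0 → Ȟ^2 ≅ 0

Ȟ^0 ≅ 0,  Ȟ^1 ≅ Z ⊕ Z/2,  Ȟ^2 ≅ 0


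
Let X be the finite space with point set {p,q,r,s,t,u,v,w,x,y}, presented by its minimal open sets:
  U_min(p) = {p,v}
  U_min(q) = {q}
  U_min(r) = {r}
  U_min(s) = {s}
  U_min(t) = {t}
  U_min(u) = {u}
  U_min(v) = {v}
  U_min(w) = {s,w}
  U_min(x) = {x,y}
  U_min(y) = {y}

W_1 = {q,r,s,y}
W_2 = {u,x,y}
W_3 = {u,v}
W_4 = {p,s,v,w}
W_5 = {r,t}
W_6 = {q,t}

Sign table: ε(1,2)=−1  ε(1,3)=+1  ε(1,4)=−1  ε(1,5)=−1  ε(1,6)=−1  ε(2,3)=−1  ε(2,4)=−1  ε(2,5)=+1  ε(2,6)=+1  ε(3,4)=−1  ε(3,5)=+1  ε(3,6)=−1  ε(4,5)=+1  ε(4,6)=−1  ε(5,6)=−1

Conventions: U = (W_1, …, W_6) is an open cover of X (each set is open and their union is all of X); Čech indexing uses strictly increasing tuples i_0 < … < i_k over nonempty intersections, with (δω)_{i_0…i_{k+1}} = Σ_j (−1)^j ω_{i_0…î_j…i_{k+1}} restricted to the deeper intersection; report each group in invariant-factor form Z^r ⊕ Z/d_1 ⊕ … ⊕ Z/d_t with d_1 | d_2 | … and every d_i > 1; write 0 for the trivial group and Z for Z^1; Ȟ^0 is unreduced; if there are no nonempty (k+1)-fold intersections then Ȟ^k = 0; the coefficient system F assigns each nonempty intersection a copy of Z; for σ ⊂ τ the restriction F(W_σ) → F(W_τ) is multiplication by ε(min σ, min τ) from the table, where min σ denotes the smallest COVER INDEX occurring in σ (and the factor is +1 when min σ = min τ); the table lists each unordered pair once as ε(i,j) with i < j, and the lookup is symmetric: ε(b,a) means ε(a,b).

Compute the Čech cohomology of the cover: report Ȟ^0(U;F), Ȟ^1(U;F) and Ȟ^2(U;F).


nerve of the cover:
  W12={y} W14={s} W15={r} W16={q} W23={u} W34={v} W56={t}
C dims 6,7; δ0: rk 6, SNF 1^5·2
Ȟ^0 = (6 − 6) − 0 = 0, so Ȟ^0 ≅ 0
Ȟ^1 = (7 − 0) − 6 = 1 plus torsion [2], so Ȟ^1 ≅ Z ⊕ Z/2
Ȟ^2 = (0 − 0) − 0 = 0, so Ȟ^2 ≅ 0

Ȟ^0 = 0, Ȟ^1 = Z ⊕ Z/2 and Ȟ^2 = 0


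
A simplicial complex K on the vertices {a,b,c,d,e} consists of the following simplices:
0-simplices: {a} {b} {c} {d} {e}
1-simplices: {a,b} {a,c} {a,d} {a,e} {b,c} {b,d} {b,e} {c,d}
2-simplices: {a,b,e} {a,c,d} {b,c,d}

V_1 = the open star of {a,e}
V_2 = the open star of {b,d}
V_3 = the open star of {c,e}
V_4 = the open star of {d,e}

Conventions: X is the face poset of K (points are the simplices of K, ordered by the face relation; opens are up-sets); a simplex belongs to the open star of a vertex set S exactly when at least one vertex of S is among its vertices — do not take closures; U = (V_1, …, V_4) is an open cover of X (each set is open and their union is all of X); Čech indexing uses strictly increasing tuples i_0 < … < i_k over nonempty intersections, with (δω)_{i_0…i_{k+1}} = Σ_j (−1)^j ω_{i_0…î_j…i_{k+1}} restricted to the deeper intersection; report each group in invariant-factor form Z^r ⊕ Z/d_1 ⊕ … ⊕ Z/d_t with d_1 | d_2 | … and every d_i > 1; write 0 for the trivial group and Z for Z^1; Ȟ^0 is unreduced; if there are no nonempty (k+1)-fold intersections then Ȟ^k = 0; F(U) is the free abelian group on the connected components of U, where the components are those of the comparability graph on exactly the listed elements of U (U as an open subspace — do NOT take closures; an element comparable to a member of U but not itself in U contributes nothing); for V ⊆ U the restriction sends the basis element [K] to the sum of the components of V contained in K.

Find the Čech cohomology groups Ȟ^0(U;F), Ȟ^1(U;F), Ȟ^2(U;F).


Ȟ^0(U;F) ≅ Z, Ȟ^1(U;F) ≅ Z and Ȟ^2(U;F) ≅ 0

intersection data:
  V1={{a},{e},{a,b},{a,c},{a,d},{a,e},{b,e},{a,b,e},{a,c,d}} V2={{b},{d},{a,b},{a,d},{b,c},{b,d},{b,e},{c,d},{a,b,e},{a,c,d},{b,c,d}} V3={{c},{e},{a,c},{a,e},{b,c},{b,e},{c,d},{a,b,e},{a,c,d},{b,c,d}} V4={{d},{e},{a,d},{a,e},{b,d},{b,e},{c,d},{a,b,e},{a,c,d},{b,c,d}}
  V12={{a,b},{a,d},{b,e},{a,b,e},{a,c,d}} V13={{e},{a,c},{a,e},{b,e},{a,b,e},{a,c,d}} V14={{e},{a,d},{a,e},{b,e},{a,b,e},{a,c,d}} V23={{b,c},{b,e},{c,d},{a,b,e},{a,c,d},{b,c,d}} V24={{d},{a,d},{b,d},{b,e},{c,d},{a,b,e},{a,c,d},{b,c,d}} V34={{e},{a,e},{b,e},{c,d},{a,b,e},{a,c,d},{b,c,d}}
  V123={{b,e},{a,b,e},{a,c,d}} V124={{a,d},{b,e},{a,b,e},{a,c,d}} V134={{e},{a,e},{b,e},{a,b,e},{a,c,d}} V234={{b,e},{c,d},{a,b,e},{a,c,d},{b,c,d}}
  V1234={{b,e},{a,b,e},{a,c,d}}
components per intersection:
  V1: {{a},{e},{a,b},{a,c},{a,d},{a,e},{b,e},{a,b,e},{a,c,d}}
  V2: {{b},{d},{a,b},{a,d},{b,c},{b,d},{b,e},{c,d},{a,b,e},{a,c,d},{b,c,d}}
  V3: {{c},{a,c},{b,c},{c,d},{a,c,d},{b,c,d}} {{e},{a,e},{b,e},{a,b,e}}
  V4: {{d},{a,d},{b,d},{c,d},{a,c,d},{b,c,d}} {{e},{a,e},{b,e},{a,b,e}}
  V12: {{a,b},{b,e},{a,b,e}} {{a,d},{a,c,d}}
  V13: {{e},{a,e},{b,e},{a,b,e}} {{a,c},{a,c,d}}
  V14: {{e},{a,e},{b,e},{a,b,e}} {{a,d},{a,c,d}}
  V23: {{b,c},{c,d},{a,c,d},{b,c,d}} {{b,e},{a,b,e}}
  V24: {{d},{a,d},{b,d},{c,d},{a,c,d},{b,c,d}} {{b,e},{a,b,e}}
  V34: {{e},{a,e},{b,e},{a,b,e}} {{c,d},{a,c,d},{b,c,d}}
  V123: {{b,e},{a,b,e}} {{a,c,d}}
  V124: {{a,d},{a,c,d}} {{b,e},{a,b,e}}
  V134: {{e},{a,e},{b,e},{a,b,e}} {{a,c,d}}
  V234: {{b,e},{a,b,e}} {{c,d},{a,c,d},{b,c,d}}
  V1234: {{b,e},{a,b,e}} {{a,c,d}}
C dims 6,12,8,2; δ0: rk 5, SNF 1^5; δ1: rk 6, SNF 1^6; δ2: rk 2, SNF 1^2
Ȟ^0 = (6 − 5) − 0 = 1, so Ȟ^0 ≅ Z
Ȟ^1 = (12 − 6) − 5 = 1, so Ȟ^1 ≅ Z
Ȟ^2 = (8 − 2) − 6 = 0, so Ȟ^2 ≅ 0


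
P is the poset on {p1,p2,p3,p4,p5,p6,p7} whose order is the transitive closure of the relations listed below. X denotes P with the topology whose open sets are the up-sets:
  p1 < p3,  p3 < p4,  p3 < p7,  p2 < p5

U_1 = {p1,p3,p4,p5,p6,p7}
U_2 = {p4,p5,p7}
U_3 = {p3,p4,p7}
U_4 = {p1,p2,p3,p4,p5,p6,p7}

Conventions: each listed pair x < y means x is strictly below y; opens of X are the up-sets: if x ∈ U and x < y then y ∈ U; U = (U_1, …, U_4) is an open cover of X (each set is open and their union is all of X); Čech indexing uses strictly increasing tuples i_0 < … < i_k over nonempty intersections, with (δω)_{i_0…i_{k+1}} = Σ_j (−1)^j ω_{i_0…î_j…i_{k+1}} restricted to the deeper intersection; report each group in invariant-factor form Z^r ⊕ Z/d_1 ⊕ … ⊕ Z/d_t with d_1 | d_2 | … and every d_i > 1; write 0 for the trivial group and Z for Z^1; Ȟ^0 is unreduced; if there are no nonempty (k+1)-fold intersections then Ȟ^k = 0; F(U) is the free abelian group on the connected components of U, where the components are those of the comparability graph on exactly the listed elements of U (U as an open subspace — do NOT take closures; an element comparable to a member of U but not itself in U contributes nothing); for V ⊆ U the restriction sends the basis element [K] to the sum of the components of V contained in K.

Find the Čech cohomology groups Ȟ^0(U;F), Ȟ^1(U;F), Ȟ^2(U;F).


Ȟ^0 ≅ Z^3,  Ȟ^1 ≅ 0,  Ȟ^2 ≅ 0

nonempty overlaps:
  U12={p4,p5,p7} U13={p3,p4,p7} U14={p1,p3,p4,p5,p6,p7} U23={p4,p7} U24={p4,p5,p7} U34={p3,p4,p7}
  U123={p4,p7} U124={p4,p5,p7} U134={p3,p4,p7} U234={p4,p7}
  U1234={p4,p7}
components per intersection:
  U1: {p1,p3,p4,p7} {p5} {p6}
  U2: {p4} {p5} {p7}
  U3: {p3,p4,p7}
  U4: {p1,p3,p4,p7} {p2,p5} {p6}
  U12: {p4} {p5} {p7}
  U13: {p3,p4,p7}
  U14: {p1,p3,p4,p7} {p5} {p6}
  U23: {p4} {p7}
  U24: {p4} {p5} {p7}
  U34: {p3,p4,p7}
  U123: {p4} {p7}
  U124: {p4} {p5} {p7}
  U134: {p3,p4,p7}
  U234: {p4} {p7}
  U1234: {p4} {p7}
C dims 10,13,8,2; δ0: rk 7, SNF 1^7; δ1: rk 6, SNF 1^6; δ2: rk 2, SNF 1^2
degree 0: 10−7−0 = 3 → Ȟ^0 ≅ Z^3
degree 1: 13−6−7 = 0 → Ȟ^1 ≅ 0
degree 2: 8−2−6 = 0 → Ȟ^2 ≅ 0


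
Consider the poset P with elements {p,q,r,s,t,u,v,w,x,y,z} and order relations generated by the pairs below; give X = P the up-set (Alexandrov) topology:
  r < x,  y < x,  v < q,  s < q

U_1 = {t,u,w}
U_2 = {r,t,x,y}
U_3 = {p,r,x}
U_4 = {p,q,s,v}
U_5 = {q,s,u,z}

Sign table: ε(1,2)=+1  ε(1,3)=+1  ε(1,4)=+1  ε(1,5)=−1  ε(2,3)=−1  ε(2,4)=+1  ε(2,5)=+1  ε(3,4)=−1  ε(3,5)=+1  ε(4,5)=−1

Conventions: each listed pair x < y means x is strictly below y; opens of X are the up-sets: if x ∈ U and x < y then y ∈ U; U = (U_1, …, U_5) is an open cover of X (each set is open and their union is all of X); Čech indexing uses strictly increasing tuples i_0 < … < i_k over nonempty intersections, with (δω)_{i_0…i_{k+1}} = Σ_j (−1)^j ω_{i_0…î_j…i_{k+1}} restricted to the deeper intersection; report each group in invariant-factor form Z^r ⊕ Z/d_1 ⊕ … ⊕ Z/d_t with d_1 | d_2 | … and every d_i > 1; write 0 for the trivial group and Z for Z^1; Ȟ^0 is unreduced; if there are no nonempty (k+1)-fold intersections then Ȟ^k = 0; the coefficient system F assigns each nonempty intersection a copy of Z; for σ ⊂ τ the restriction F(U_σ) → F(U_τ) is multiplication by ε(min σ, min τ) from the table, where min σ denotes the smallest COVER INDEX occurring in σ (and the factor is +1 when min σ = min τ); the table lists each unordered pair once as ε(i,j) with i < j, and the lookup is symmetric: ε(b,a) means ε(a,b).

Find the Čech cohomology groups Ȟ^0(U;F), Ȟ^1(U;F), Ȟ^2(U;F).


Ȟ^0(U;F) ≅ Z; Ȟ^1(U;F) ≅ Z; Ȟ^2(U;F) ≅ 0

intersection data:
  U12={t} U15={u} U23={r,x} U34={p} U45={q,s}
C dims 5,5; δ0: rk 4, SNF 1^4
Ȟ^0 = (5 − 4) − 0 = 1, so Ȟ^0 ≅ Z
Ȟ^1 = (5 − 0) − 4 = 1, so Ȟ^1 ≅ Z
Ȟ^2 = (0 − 0) − 0 = 0, so Ȟ^2 ≅ 0


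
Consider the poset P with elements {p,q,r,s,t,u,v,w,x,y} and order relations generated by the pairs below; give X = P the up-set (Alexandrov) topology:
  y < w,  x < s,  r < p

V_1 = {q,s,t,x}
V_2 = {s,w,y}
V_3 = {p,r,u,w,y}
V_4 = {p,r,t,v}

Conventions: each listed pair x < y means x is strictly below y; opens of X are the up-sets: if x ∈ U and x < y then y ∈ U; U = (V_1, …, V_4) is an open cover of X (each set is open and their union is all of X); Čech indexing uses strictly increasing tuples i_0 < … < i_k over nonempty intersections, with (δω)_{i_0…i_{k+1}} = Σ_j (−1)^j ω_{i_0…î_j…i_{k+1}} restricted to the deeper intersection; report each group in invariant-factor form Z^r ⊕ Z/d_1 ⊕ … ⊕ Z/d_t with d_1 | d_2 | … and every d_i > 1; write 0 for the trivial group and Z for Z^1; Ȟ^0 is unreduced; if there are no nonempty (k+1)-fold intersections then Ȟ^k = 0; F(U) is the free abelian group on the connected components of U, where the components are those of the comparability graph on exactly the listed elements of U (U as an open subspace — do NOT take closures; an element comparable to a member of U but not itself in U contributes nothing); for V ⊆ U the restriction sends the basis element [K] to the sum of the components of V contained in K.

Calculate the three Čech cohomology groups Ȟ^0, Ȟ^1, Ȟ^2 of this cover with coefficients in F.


Ȟ^0 ≅ Z^7, Ȟ^1 ≅ 0 and Ȟ^2 ≅ 0

nerve of the cover:
  V12={s} V14={t} V23={w,y} V34={p,r}
components per intersection:
  V1: {q} {s,x} {t}
  V2: {s} {w,y}
  V3: {p,r} {u} {w,y}
  V4: {p,r} {t} {v}
  V12: {s}
  V14: {t}
  V23: {w,y}
  V34: {p,r}
C dims 11,4; δ0: rk 4, SNF 1^4
Ȟ^0 = (11 − 4) − 0 = 7, so Ȟ^0 ≅ Z^7
Ȟ^1 = (4 − 0) − 4 = 0, so Ȟ^1 ≅ 0
Ȟ^2 = (0 − 0) − 0 = 0, so Ȟ^2 ≅ 0


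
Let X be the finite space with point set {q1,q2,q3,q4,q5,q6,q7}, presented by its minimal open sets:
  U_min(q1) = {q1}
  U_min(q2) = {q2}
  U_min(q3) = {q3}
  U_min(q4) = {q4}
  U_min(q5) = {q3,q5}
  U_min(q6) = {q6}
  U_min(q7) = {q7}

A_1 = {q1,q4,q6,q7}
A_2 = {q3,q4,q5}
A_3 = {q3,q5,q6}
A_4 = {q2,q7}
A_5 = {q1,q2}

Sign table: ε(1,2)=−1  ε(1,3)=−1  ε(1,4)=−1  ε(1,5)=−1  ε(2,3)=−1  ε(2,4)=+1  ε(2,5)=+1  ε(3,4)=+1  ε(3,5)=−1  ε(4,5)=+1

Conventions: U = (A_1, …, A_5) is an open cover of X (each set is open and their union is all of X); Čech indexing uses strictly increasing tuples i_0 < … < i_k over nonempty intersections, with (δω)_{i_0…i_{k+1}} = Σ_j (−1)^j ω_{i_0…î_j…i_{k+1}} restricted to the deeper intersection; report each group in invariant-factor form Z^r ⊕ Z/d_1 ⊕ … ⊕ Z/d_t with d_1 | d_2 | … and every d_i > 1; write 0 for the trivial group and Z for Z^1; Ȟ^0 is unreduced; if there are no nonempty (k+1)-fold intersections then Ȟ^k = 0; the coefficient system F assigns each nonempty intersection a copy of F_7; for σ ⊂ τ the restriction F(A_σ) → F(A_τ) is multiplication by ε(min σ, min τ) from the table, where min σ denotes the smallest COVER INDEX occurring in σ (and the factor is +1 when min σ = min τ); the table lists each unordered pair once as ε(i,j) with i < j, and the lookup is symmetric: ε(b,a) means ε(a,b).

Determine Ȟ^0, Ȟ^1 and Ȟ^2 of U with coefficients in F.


Ȟ^0 = 0, Ȟ^1 = Z/7, Ȟ^2 = 0

cover nerve:
  A12={q4} A13={q6} A14={q7} A15={q1} A23={q3,q5} A45={q2}
C dims 5,6; δ0: rk_F7 5
Ȟ^0: (5−5)−0=0 ⇒ 0
Ȟ^1: (6−0)−5=1 ⇒ Z/7
Ȟ^2: (0−0)−0=0 ⇒ 0


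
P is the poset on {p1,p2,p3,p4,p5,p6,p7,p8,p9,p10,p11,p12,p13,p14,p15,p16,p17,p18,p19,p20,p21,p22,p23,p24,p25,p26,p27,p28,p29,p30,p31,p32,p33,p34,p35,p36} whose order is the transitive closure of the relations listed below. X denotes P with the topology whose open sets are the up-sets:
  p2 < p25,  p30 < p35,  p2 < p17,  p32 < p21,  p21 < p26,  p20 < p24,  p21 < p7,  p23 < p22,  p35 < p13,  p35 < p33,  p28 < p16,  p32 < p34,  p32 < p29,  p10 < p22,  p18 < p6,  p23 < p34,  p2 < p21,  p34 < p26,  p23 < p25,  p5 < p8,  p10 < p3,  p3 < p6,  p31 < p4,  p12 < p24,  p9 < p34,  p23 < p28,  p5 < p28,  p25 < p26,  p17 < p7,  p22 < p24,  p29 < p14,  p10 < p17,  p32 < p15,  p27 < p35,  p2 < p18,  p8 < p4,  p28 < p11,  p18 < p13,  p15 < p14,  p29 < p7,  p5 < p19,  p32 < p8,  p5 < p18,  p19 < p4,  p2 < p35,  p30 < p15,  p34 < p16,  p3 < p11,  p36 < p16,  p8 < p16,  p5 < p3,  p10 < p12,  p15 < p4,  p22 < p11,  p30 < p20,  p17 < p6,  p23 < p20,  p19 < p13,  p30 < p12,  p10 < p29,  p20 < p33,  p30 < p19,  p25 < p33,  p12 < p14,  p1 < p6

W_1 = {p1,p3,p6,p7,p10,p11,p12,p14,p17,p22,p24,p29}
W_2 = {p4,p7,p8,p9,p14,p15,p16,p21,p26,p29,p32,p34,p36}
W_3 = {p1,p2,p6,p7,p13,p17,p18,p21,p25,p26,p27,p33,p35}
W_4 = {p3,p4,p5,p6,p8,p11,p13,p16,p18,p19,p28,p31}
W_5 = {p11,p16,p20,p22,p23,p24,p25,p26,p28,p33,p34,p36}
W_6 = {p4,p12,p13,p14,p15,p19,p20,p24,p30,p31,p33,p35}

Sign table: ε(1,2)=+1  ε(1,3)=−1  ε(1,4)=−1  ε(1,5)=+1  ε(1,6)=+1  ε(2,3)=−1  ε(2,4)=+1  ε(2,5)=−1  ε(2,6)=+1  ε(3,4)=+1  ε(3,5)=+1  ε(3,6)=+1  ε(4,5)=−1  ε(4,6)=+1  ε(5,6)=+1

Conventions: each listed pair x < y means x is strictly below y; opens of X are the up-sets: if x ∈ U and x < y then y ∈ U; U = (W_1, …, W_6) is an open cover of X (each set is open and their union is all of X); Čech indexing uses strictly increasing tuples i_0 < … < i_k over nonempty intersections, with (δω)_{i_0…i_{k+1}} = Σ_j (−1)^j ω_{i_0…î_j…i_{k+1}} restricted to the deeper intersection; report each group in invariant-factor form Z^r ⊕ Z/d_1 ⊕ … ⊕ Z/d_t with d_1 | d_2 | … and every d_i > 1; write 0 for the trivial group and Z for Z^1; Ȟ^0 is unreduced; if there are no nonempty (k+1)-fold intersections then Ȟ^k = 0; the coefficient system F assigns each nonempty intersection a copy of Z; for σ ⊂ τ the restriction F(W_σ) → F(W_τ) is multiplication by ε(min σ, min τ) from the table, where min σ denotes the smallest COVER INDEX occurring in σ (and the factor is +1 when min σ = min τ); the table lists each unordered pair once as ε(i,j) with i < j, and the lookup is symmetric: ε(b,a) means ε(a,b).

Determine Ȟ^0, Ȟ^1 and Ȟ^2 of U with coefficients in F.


Ȟ^0 = 0, Ȟ^1 = Z/2, Ȟ^2 = Z

nerve of the cover:
  W12={p7,p14,p29} W13={p1,p6,p7,p17} W14={p3,p6,p11} W15={p11,p22,p24} W16={p12,p14,p24} W23={p7,p21,p26} W24={p4,p8,p16} W25={p16,p26,p34,p36} W26={p4,p14,p15} W34={p6,p13,p18} W35={p25,p26,p33} W36={p13,p33,p35} W45={p11,p16,p28} W46={p4,p13,p19,p31} W56={p20,p24,p33}
  W123={p7} W126={p14} W134={p6} W145={p11} W156={p24} W235={p26} W245={p16} W246={p4} W346={p13} W356={p33}
C dims 6,15,10; δ0: rk 6, SNF 1^5·2; δ1: rk 9, SNF 1^9
Ȟ^0 = (6 − 6) − 0 = 0, so Ȟ^0 ≅ 0
Ȟ^1 = (15 − 9) − 6 = 0 plus torsion [2], so Ȟ^1 ≅ Z/2
Ȟ^2 = (10 − 0) − 9 = 1, so Ȟ^2 ≅ Z


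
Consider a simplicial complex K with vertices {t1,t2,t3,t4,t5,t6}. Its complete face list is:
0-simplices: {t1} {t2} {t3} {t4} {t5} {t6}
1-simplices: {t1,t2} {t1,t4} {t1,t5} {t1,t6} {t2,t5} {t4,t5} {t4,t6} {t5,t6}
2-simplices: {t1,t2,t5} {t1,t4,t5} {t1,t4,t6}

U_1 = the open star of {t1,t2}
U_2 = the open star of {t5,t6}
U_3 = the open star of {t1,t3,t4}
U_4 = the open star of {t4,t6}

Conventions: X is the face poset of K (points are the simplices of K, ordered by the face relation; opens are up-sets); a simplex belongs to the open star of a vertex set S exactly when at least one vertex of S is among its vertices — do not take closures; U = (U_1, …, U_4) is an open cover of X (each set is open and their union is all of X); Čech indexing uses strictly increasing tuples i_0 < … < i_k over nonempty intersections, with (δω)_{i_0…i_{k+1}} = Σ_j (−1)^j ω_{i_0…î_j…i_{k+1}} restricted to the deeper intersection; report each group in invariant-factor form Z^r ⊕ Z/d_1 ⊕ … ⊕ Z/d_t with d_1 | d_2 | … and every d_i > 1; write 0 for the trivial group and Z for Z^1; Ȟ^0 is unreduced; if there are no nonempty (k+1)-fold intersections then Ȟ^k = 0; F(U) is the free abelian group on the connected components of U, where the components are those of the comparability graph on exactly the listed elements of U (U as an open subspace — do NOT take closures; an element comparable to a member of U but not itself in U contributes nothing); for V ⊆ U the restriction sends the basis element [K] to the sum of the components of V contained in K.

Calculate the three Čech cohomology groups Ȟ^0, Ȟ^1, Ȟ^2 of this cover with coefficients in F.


intersection data:
  U1={{t1},{t2},{t1,t2},{t1,t4},{t1,t5},{t1,t6},{t2,t5},{t1,t2,t5},{t1,t4,t5},{t1,t4,t6}} U2={{t5},{t6},{t1,t5},{t1,t6},{t2,t5},{t4,t5},{t4,t6},{t5,t6},{t1,t2,t5},{t1,t4,t5},{t1,t4,t6}} U3={{t1},{t3},{t4},{t1,t2},{t1,t4},{t1,t5},{t1,t6},{t4,t5},{t4,t6},{t1,t2,t5},{t1,t4,t5},{t1,t4,t6}} U4={{t4},{t6},{t1,t4},{t1,t6},{t4,t5},{t4,t6},{t5,t6},{t1,t4,t5},{t1,t4,t6}}
  U12={{t1,t5},{t1,t6},{t2,t5},{t1,t2,t5},{t1,t4,t5},{t1,t4,t6}} U13={{t1},{t1,t2},{t1,t4},{t1,t5},{t1,t6},{t1,t2,t5},{t1,t4,t5},{t1,t4,t6}} U14={{t1,t4},{t1,t6},{t1,t4,t5},{t1,t4,t6}} U23={{t1,t5},{t1,t6},{t4,t5},{t4,t6},{t1,t2,t5},{t1,t4,t5},{t1,t4,t6}} U24={{t6},{t1,t6},{t4,t5},{t4,t6},{t5,t6},{t1,t4,t5},{t1,t4,t6}} U34={{t4},{t1,t4},{t1,t6},{t4,t5},{t4,t6},{t1,t4,t5},{t1,t4,t6}}
  U123={{t1,t5},{t1,t6},{t1,t2,t5},{t1,t4,t5},{t1,t4,t6}} U124={{t1,t6},{t1,t4,t5},{t1,t4,t6}} U134={{t1,t4},{t1,t6},{t1,t4,t5},{t1,t4,t6}} U234={{t1,t6},{t4,t5},{t4,t6},{t1,t4,t5},{t1,t4,t6}}
  U1234={{t1,t6},{t1,t4,t5},{t1,t4,t6}}
components per intersection:
  U1: {{t1},{t2},{t1,t2},{t1,t4},{t1,t5},{t1,t6},{t2,t5},{t1,t2,t5},{t1,t4,t5},{t1,t4,t6}}
  U2: {{t5},{t6},{t1,t5},{t1,t6},{t2,t5},{t4,t5},{t4,t6},{t5,t6},{t1,t2,t5},{t1,t4,t5},{t1,t4,t6}}
  U3: {{t1},{t4},{t1,t2},{t1,t4},{t1,t5},{t1,t6},{t4,t5},{t4,t6},{t1,t2,t5},{t1,t4,t5},{t1,t4,t6}} {{t3}}
  U4: {{t4},{t6},{t1,t4},{t1,t6},{t4,t5},{t4,t6},{t5,t6},{t1,t4,t5},{t1,t4,t6}}
  U12: {{t1,t5},{t2,t5},{t1,t2,t5},{t1,t4,t5}} {{t1,t6},{t1,t4,t6}}
  U13: {{t1},{t1,t2},{t1,t4},{t1,t5},{t1,t6},{t1,t2,t5},{t1,t4,t5},{t1,t4,t6}}
  U14: {{t1,t4},{t1,t6},{t1,t4,t5},{t1,t4,t6}}
  U23: {{t1,t5},{t4,t5},{t1,t2,t5},{t1,t4,t5}} {{t1,t6},{t4,t6},{t1,t4,t6}}
  U24: {{t6},{t1,t6},{t4,t6},{t5,t6},{t1,t4,t6}} {{t4,t5},{t1,t4,t5}}
  U34: {{t4},{t1,t4},{t1,t6},{t4,t5},{t4,t6},{t1,t4,t5},{t1,t4,t6}}
  U123: {{t1,t5},{t1,t2,t5},{t1,t4,t5}} {{t1,t6},{t1,t4,t6}}
  U124: {{t1,t6},{t1,t4,t6}} {{t1,t4,t5}}
  U134: {{t1,t4},{t1,t6},{t1,t4,t5},{t1,t4,t6}}
  U234: {{t1,t6},{t4,t6},{t1,t4,t6}} {{t4,t5},{t1,t4,t5}}
  U1234: {{t1,t6},{t1,t4,t6}} {{t1,t4,t5}}
C dims 5,9,7,2; δ0: rk 3, SNF 1^3; δ1: rk 5, SNF 1^5; δ2: rk 2, SNF 1^2
Ȟ^0 = (5 − 3) − 0 = 2, so Ȟ^0 ≅ Z^2
Ȟ^1 = (9 − 5) − 3 = 1, so Ȟ^1 ≅ Z
Ȟ^2 = (7 − 2) − 5 = 0, so Ȟ^2 ≅ 0

Ȟ^0(U;F) ≅ Z^2, Ȟ^1(U;F) ≅ Z and Ȟ^2(U;F) ≅ 0
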